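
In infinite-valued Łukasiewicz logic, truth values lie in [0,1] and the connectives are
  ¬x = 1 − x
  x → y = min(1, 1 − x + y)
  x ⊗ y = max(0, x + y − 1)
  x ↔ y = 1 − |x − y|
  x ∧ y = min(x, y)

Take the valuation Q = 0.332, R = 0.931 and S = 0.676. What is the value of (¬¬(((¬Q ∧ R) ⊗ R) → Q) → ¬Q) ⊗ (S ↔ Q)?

0.591

¬Q = 1 − 0.332 = 0.668
¬Q ∧ R = min(0.668, 0.931) = 0.668
(¬Q ∧ R) ⊗ R = max(0, 0.668 + 0.931 − 1) = max(0, 0.599) = 0.599
((¬Q ∧ R) ⊗ R) → Q = min(1, 1 − 0.599 + 0.332) = min(1, 0.733) = 0.733
¬(((¬Q ∧ R) ⊗ R) → Q) = 1 − 0.733 = 0.267
¬¬(((¬Q ∧ R) ⊗ R) → Q) = 1 − 0.267 = 0.733
¬¬(((¬Q ∧ R) ⊗ R) → Q) → ¬Q = min(1, 1 − 0.733 + 0.668) = min(1, 0.935) = 0.935
S ↔ Q = 1 − |0.676 − 0.332| = 1 − 0.344 = 0.656
(¬¬(((¬Q ∧ R) ⊗ R) → Q) → ¬Q) ⊗ (S ↔ Q) = max(0, 0.935 + 0.656 − 1) = max(0, 0.591) = 0.591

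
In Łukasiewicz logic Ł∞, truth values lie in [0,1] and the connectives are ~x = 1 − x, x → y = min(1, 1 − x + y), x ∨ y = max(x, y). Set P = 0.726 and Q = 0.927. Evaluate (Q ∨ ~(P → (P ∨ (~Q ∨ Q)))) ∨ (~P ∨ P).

0.927

~Q = 1 − 0.927 = 0.073
~Q ∨ Q = max(0.073, 0.927) = 0.927
P ∨ (~Q ∨ Q) = max(0.726, 0.927) = 0.927
P → (P ∨ (~Q ∨ Q)) = min(1, 1 − 0.726 + 0.927) = min(1, 1.201) = 1.000
~(P → (P ∨ (~Q ∨ Q))) = 1 − 1.000 = 0.000
Q ∨ ~(P → (P ∨ (~Q ∨ Q))) = max(0.927, 0.000) = 0.927
~P = 1 − 0.726 = 0.274
~P ∨ P = max(0.274, 0.726) = 0.726
(Q ∨ ~(P → (P ∨ (~Q ∨ Q)))) ∨ (~P ∨ P) = max(0.927, 0.726) = 0.927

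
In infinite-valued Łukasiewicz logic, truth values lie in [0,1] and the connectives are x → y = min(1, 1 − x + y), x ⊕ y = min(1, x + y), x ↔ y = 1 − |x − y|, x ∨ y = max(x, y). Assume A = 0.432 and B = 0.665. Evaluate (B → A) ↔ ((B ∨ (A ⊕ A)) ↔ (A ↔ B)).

0.864

B → A = min(1, 1 − 0.665 + 0.432) = min(1, 0.767) = 0.767
A ⊕ A = min(1, 0.432 + 0.432) = min(1, 0.864) = 0.864
B ∨ (A ⊕ A) = max(0.665, 0.864) = 0.864
A ↔ B = 1 − |0.432 − 0.665| = 1 − 0.233 = 0.767
(B ∨ (A ⊕ A)) ↔ (A ↔ B) = 1 − |0.864 − 0.767| = 1 − 0.097 = 0.903
(B → A) ↔ ((B ∨ (A ⊕ A)) ↔ (A ↔ B)) = 1 − |0.767 − 0.903| = 1 − 0.136 = 0.864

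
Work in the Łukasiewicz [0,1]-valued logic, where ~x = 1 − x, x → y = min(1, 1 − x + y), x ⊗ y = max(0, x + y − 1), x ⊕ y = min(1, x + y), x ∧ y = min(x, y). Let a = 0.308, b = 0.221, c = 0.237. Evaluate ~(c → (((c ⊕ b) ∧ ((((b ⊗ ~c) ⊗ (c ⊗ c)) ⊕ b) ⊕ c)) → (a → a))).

c ⊕ b = min(1, 0.237 + 0.221) = min(1, 0.458) = 0.458
~c = 1 − 0.237 = 0.763
b ⊗ ~c = max(0, 0.221 + 0.763 − 1) = max(0, -0.016) = 0.000
c ⊗ c = max(0, 0.237 + 0.237 − 1) = max(0, -0.526) = 0.000
(b ⊗ ~c) ⊗ (c ⊗ c) = max(0, 0.000 + 0.000 − 1) = max(0, -1.000) = 0.000
((b ⊗ ~c) ⊗ (c ⊗ c)) ⊕ b = min(1, 0.000 + 0.221) = min(1, 0.221) = 0.221
(((b ⊗ ~c) ⊗ (c ⊗ c)) ⊕ b) ⊕ c = min(1, 0.221 + 0.237) = min(1, 0.458) = 0.458
(c ⊕ b) ∧ ((((b ⊗ ~c) ⊗ (c ⊗ c)) ⊕ b) ⊕ c) = min(0.458, 0.458) = 0.458
a → a = min(1, 1 − 0.308 + 0.308) = min(1, 1.000) = 1.000
((c ⊕ b) ∧ ((((b ⊗ ~c) ⊗ (c ⊗ c)) ⊕ b) ⊕ c)) → (a → a) = min(1, 1 − 0.458 + 1.000) = min(1, 1.542) = 1.000
c → (((c ⊕ b) ∧ ((((b ⊗ ~c) ⊗ (c ⊗ c)) ⊕ b) ⊕ c)) → (a → a)) = min(1, 1 − 0.237 + 1.000) = min(1, 1.763) = 1.000
~(c → (((c ⊕ b) ∧ ((((b ⊗ ~c) ⊗ (c ⊗ c)) ⊕ b) ⊕ c)) → (a → a))) = 1 − 1.000 = 0.000

0.000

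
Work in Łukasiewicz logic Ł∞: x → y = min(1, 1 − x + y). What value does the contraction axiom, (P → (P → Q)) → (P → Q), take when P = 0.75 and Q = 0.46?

0.75

P → Q = min(1, 1 − 0.75 + 0.46) = min(1, 0.71) = 0.71
P → (P → Q) = min(1, 1 − 0.75 + 0.71) = min(1, 0.96) = 0.96
(P → (P → Q)) → (P → Q) = min(1, 1 − 0.96 + 0.71) = min(1, 0.75) = 0.75
(The value 0.75 < 1 shows this instance is not satisfied; fails in Ł∞ (the t-norm is not idempotent).)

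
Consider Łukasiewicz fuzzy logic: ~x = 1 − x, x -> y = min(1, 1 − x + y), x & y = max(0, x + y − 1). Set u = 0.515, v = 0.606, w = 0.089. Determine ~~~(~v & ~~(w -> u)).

0.606

~v = 1 − 0.606 = 0.394
w -> u = min(1, 1 − 0.089 + 0.515) = min(1, 1.426) = 1.000
~(w -> u) = 1 − 1.000 = 0.000
~~(w -> u) = 1 − 0.000 = 1.000
~v & ~~(w -> u) = max(0, 0.394 + 1.000 − 1) = max(0, 0.394) = 0.394
~(~v & ~~(w -> u)) = 1 − 0.394 = 0.606
~~(~v & ~~(w -> u)) = 1 − 0.606 = 0.394
~~~(~v & ~~(w -> u)) = 1 − 0.394 = 0.606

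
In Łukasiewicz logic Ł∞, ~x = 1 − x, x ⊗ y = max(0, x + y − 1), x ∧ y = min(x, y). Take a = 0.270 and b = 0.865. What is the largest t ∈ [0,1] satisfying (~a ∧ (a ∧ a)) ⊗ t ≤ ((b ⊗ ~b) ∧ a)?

0.730

~a = 1 − 0.270 = 0.730
a ∧ a = min(0.270, 0.270) = 0.270
~a ∧ (a ∧ a) = min(0.730, 0.270) = 0.270
So the left factor is ~a ∧ (a ∧ a) = 0.270.
~b = 1 − 0.865 = 0.135
b ⊗ ~b = max(0, 0.865 + 0.135 − 1) = max(0, 0.000) = 0.000
(b ⊗ ~b) ∧ a = min(0.000, 0.270) = 0.000
So the right-hand bound is (b ⊗ ~b) ∧ a = 0.000.
The residuum of the Łukasiewicz t-norm gives the supremum: min(1, 1 − 0.270 + 0.000).
1 − 0.270 + 0.000 = 0.730, so t = min(1, 0.730) = 0.730.
Check: 0.270 ⊗ 0.730 = max(0, 0.000) = 0.000 ≤ 0.000.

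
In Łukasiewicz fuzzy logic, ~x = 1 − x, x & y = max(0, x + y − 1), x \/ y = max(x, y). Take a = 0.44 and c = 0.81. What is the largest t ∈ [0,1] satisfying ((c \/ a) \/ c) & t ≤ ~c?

c \/ a = max(0.81, 0.44) = 0.81
(c \/ a) \/ c = max(0.81, 0.81) = 0.81
So the left factor is (c \/ a) \/ c = 0.81.
~c = 1 − 0.81 = 0.19
So the right-hand bound is ~c = 0.19.
The residuum of the Łukasiewicz t-norm gives the supremum: min(1, 1 − 0.81 + 0.19).
1 − 0.81 + 0.19 = 0.38, so t = min(1, 0.38) = 0.38.
Check: 0.81 & 0.38 = max(0, 0.19) = 0.19 ≤ 0.19.

0.38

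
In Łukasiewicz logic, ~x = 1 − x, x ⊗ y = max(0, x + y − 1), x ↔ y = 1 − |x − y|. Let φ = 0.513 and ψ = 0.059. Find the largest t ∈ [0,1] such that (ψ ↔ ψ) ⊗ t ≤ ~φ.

0.487

ψ ↔ ψ = 1 − |0.059 − 0.059| = 1 − 0.000 = 1.000
So the left factor is ψ ↔ ψ = 1.000.
~φ = 1 − 0.513 = 0.487
So the right-hand bound is ~φ = 0.487.
The residuum of the Łukasiewicz t-norm gives the supremum: min(1, 1 − 1.000 + 0.487).
1 − 1.000 + 0.487 = 0.487, so t = min(1, 0.487) = 0.487.
Check: 1.000 ⊗ 0.487 = max(0, 0.487) = 0.487 ≤ 0.487.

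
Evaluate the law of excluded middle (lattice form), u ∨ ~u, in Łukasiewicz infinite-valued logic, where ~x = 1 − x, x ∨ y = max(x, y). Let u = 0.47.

0.53

~u = 1 − 0.47 = 0.53
u ∨ ~u = max(0.47, 0.53) = 0.53
(The value 0.53 < 1 shows this instance is not satisfied; not a Ł∞-tautology — its value is max(a, 1−a).)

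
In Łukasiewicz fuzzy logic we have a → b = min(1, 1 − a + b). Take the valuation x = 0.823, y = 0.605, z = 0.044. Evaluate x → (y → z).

y → z = min(1, 1 − 0.605 + 0.044) = min(1, 0.439) = 0.439
x → (y → z) = min(1, 1 − 0.823 + 0.439) = min(1, 0.616) = 0.616

0.616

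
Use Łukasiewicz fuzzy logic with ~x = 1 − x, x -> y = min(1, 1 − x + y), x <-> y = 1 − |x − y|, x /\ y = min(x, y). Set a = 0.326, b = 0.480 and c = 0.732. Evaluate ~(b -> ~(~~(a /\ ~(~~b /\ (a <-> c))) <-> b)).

0.326

~b = 1 − 0.480 = 0.520
~~b = 1 − 0.520 = 0.480
a <-> c = 1 − |0.326 − 0.732| = 1 − 0.406 = 0.594
~~b /\ (a <-> c) = min(0.480, 0.594) = 0.480
~(~~b /\ (a <-> c)) = 1 − 0.480 = 0.520
a /\ ~(~~b /\ (a <-> c)) = min(0.326, 0.520) = 0.326
~(a /\ ~(~~b /\ (a <-> c))) = 1 − 0.326 = 0.674
~~(a /\ ~(~~b /\ (a <-> c))) = 1 − 0.674 = 0.326
~~(a /\ ~(~~b /\ (a <-> c))) <-> b = 1 − |0.326 − 0.480| = 1 − 0.154 = 0.846
~(~~(a /\ ~(~~b /\ (a <-> c))) <-> b) = 1 − 0.846 = 0.154
b -> ~(~~(a /\ ~(~~b /\ (a <-> c))) <-> b) = min(1, 1 − 0.480 + 0.154) = min(1, 0.674) = 0.674
~(b -> ~(~~(a /\ ~(~~b /\ (a <-> c))) <-> b)) = 1 − 0.674 = 0.326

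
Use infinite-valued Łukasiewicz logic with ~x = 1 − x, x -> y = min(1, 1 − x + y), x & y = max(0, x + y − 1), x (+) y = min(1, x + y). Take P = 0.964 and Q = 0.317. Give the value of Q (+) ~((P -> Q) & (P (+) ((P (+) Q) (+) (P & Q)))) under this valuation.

P -> Q = min(1, 1 − 0.964 + 0.317) = min(1, 0.353) = 0.353
P (+) Q = min(1, 0.964 + 0.317) = min(1, 1.281) = 1.000
P & Q = max(0, 0.964 + 0.317 − 1) = max(0, 0.281) = 0.281
(P (+) Q) (+) (P & Q) = min(1, 1.000 + 0.281) = min(1, 1.281) = 1.000
P (+) ((P (+) Q) (+) (P & Q)) = min(1, 0.964 + 1.000) = min(1, 1.964) = 1.000
(P -> Q) & (P (+) ((P (+) Q) (+) (P & Q))) = max(0, 0.353 + 1.000 − 1) = max(0, 0.353) = 0.353
~((P -> Q) & (P (+) ((P (+) Q) (+) (P & Q)))) = 1 − 0.353 = 0.647
Q (+) ~((P -> Q) & (P (+) ((P (+) Q) (+) (P & Q)))) = min(1, 0.317 + 0.647) = min(1, 0.964) = 0.964

0.964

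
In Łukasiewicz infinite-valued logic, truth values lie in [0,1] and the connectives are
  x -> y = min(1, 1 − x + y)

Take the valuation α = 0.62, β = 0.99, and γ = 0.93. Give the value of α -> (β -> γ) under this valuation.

β -> γ = min(1, 1 − 0.99 + 0.93) = min(1, 0.94) = 0.94
α -> (β -> γ) = min(1, 1 − 0.62 + 0.94) = min(1, 1.32) = 1.00

1.00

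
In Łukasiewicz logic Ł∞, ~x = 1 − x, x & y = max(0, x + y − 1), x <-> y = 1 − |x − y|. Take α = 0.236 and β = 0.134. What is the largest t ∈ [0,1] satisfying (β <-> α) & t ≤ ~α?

0.866

β <-> α = 1 − |0.134 − 0.236| = 1 − 0.102 = 0.898
So the left factor is β <-> α = 0.898.
~α = 1 − 0.236 = 0.764
So the right-hand bound is ~α = 0.764.
The residuum of the Łukasiewicz t-norm gives the supremum: min(1, 1 − 0.898 + 0.764).
1 − 0.898 + 0.764 = 0.866, so t = min(1, 0.866) = 0.866.
Check: 0.898 & 0.866 = max(0, 0.764) = 0.764 ≤ 0.764.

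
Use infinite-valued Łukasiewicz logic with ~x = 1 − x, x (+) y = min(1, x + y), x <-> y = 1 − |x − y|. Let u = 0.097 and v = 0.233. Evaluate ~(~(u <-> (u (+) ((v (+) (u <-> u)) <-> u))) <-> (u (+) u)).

0.097

u <-> u = 1 − |0.097 − 0.097| = 1 − 0.000 = 1.000
v (+) (u <-> u) = min(1, 0.233 + 1.000) = min(1, 1.233) = 1.000
(v (+) (u <-> u)) <-> u = 1 − |1.000 − 0.097| = 1 − 0.903 = 0.097
u (+) ((v (+) (u <-> u)) <-> u) = min(1, 0.097 + 0.097) = min(1, 0.194) = 0.194
u <-> (u (+) ((v (+) (u <-> u)) <-> u)) = 1 − |0.097 − 0.194| = 1 − 0.097 = 0.903
~(u <-> (u (+) ((v (+) (u <-> u)) <-> u))) = 1 − 0.903 = 0.097
u (+) u = min(1, 0.097 + 0.097) = min(1, 0.194) = 0.194
~(u <-> (u (+) ((v (+) (u <-> u)) <-> u))) <-> (u (+) u) = 1 − |0.097 − 0.194| = 1 − 0.097 = 0.903
~(~(u <-> (u (+) ((v (+) (u <-> u)) <-> u))) <-> (u (+) u)) = 1 − 0.903 = 0.097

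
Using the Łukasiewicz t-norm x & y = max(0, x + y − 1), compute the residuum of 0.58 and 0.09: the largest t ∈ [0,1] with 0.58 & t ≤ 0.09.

0.51

The residuum of the Łukasiewicz t-norm gives the supremum: min(1, 1 − 0.58 + 0.09).
1 − 0.58 + 0.09 = 0.51, so t = min(1, 0.51) = 0.51.
Check: 0.58 & 0.51 = max(0, 0.09) = 0.09 ≤ 0.09.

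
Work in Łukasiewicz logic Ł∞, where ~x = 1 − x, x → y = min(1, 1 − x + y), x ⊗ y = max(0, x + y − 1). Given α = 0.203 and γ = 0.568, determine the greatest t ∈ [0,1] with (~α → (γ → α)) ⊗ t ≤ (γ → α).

~α = 1 − 0.203 = 0.797
γ → α = min(1, 1 − 0.568 + 0.203) = min(1, 0.635) = 0.635
~α → (γ → α) = min(1, 1 − 0.797 + 0.635) = min(1, 0.838) = 0.838
So the left factor is ~α → (γ → α) = 0.838.
So the right-hand bound is γ → α = 0.635.
The residuum of the Łukasiewicz t-norm gives the supremum: min(1, 1 − 0.838 + 0.635).
1 − 0.838 + 0.635 = 0.797, so t = min(1, 0.797) = 0.797.
Check: 0.838 ⊗ 0.797 = max(0, 0.635) = 0.635 ≤ 0.635.

0.797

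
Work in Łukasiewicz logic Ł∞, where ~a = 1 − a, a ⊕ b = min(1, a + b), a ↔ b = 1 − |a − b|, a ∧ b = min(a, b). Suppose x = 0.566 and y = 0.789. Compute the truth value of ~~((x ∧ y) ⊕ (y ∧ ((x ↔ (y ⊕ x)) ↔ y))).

x ∧ y = min(0.566, 0.789) = 0.566
y ⊕ x = min(1, 0.789 + 0.566) = min(1, 1.355) = 1.000
x ↔ (y ⊕ x) = 1 − |0.566 − 1.000| = 1 − 0.434 = 0.566
(x ↔ (y ⊕ x)) ↔ y = 1 − |0.566 − 0.789| = 1 − 0.223 = 0.777
y ∧ ((x ↔ (y ⊕ x)) ↔ y) = min(0.789, 0.777) = 0.777
(x ∧ y) ⊕ (y ∧ ((x ↔ (y ⊕ x)) ↔ y)) = min(1, 0.566 + 0.777) = min(1, 1.343) = 1.000
~((x ∧ y) ⊕ (y ∧ ((x ↔ (y ⊕ x)) ↔ y))) = 1 − 1.000 = 0.000
~~((x ∧ y) ⊕ (y ∧ ((x ↔ (y ⊕ x)) ↔ y))) = 1 − 0.000 = 1.000

1.000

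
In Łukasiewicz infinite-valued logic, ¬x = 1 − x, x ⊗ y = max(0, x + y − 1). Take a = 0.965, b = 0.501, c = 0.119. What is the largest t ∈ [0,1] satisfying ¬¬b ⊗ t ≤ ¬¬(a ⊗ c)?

¬b = 1 − 0.501 = 0.499
¬¬b = 1 − 0.499 = 0.501
So the left factor is ¬¬b = 0.501.
a ⊗ c = max(0, 0.965 + 0.119 − 1) = max(0, 0.084) = 0.084
¬(a ⊗ c) = 1 − 0.084 = 0.916
¬¬(a ⊗ c) = 1 − 0.916 = 0.084
So the right-hand bound is ¬¬(a ⊗ c) = 0.084.
The residuum of the Łukasiewicz t-norm gives the supremum: min(1, 1 − 0.501 + 0.084).
1 − 0.501 + 0.084 = 0.583, so t = min(1, 0.583) = 0.583.
Check: 0.501 ⊗ 0.583 = max(0, 0.084) = 0.084 ≤ 0.084.

0.583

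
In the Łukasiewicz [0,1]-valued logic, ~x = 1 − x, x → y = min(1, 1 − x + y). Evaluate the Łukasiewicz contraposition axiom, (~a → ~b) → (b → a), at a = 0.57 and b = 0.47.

1.00

~a = 1 − 0.57 = 0.43
~b = 1 − 0.47 = 0.53
~a → ~b = min(1, 1 − 0.43 + 0.53) = min(1, 1.10) = 1.00
b → a = min(1, 1 − 0.47 + 0.57) = min(1, 1.10) = 1.00
(~a → ~b) → (b → a) = min(1, 1 − 1.00 + 1.00) = min(1, 1.00) = 1.00
(As expected: an axiom of Ł∞, always 1.)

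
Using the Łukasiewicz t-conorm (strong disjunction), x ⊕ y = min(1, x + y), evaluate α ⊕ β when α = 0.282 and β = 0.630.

α ⊕ β = min(1, 0.282 + 0.630) = min(1, 0.912) = 0.912
For comparison, the Gödel t-conorm max(x, y) would give 0.630.

0.912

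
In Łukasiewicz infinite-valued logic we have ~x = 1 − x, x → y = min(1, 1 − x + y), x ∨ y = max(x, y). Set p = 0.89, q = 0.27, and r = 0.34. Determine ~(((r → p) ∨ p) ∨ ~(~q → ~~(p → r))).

0.00

r → p = min(1, 1 − 0.34 + 0.89) = min(1, 1.55) = 1.00
(r → p) ∨ p = max(1.00, 0.89) = 1.00
~q = 1 − 0.27 = 0.73
p → r = min(1, 1 − 0.89 + 0.34) = min(1, 0.45) = 0.45
~(p → r) = 1 − 0.45 = 0.55
~~(p → r) = 1 − 0.55 = 0.45
~q → ~~(p → r) = min(1, 1 − 0.73 + 0.45) = min(1, 0.72) = 0.72
~(~q → ~~(p → r)) = 1 − 0.72 = 0.28
((r → p) ∨ p) ∨ ~(~q → ~~(p → r)) = max(1.00, 0.28) = 1.00
~(((r → p) ∨ p) ∨ ~(~q → ~~(p → r))) = 1 − 1.00 = 0.00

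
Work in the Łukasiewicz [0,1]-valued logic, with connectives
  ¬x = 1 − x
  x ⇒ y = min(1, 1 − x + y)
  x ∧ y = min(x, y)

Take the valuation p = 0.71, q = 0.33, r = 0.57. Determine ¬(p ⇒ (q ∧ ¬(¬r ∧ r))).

0.38

¬r = 1 − 0.57 = 0.43
¬r ∧ r = min(0.43, 0.57) = 0.43
¬(¬r ∧ r) = 1 − 0.43 = 0.57
q ∧ ¬(¬r ∧ r) = min(0.33, 0.57) = 0.33
p ⇒ (q ∧ ¬(¬r ∧ r)) = min(1, 1 − 0.71 + 0.33) = min(1, 0.62) = 0.62
¬(p ⇒ (q ∧ ¬(¬r ∧ r))) = 1 − 0.62 = 0.38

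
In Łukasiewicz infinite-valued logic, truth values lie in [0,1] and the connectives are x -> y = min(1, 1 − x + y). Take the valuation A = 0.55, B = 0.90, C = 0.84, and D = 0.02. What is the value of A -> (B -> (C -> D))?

C -> D = min(1, 1 − 0.84 + 0.02) = min(1, 0.18) = 0.18
B -> (C -> D) = min(1, 1 − 0.90 + 0.18) = min(1, 0.28) = 0.28
A -> (B -> (C -> D)) = min(1, 1 − 0.55 + 0.28) = min(1, 0.73) = 0.73

0.73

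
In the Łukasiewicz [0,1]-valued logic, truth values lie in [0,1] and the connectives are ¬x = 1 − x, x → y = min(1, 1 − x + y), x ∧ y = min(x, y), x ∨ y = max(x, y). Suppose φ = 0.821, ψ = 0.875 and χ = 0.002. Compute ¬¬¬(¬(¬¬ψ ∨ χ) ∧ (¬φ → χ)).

¬ψ = 1 − 0.875 = 0.125
¬¬ψ = 1 − 0.125 = 0.875
¬¬ψ ∨ χ = max(0.875, 0.002) = 0.875
¬(¬¬ψ ∨ χ) = 1 − 0.875 = 0.125
¬φ = 1 − 0.821 = 0.179
¬φ → χ = min(1, 1 − 0.179 + 0.002) = min(1, 0.823) = 0.823
¬(¬¬ψ ∨ χ) ∧ (¬φ → χ) = min(0.125, 0.823) = 0.125
¬(¬(¬¬ψ ∨ χ) ∧ (¬φ → χ)) = 1 − 0.125 = 0.875
¬¬(¬(¬¬ψ ∨ χ) ∧ (¬φ → χ)) = 1 − 0.875 = 0.125
¬¬¬(¬(¬¬ψ ∨ χ) ∧ (¬φ → χ)) = 1 − 0.125 = 0.875

0.875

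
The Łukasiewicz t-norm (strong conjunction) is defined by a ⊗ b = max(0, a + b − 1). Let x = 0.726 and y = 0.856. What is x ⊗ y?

x ⊗ y = max(0, 0.726 + 0.856 − 1) = max(0, 0.582) = 0.582
For comparison, the Gödel (minimum) t-norm min(a, b) would give 0.726.

0.582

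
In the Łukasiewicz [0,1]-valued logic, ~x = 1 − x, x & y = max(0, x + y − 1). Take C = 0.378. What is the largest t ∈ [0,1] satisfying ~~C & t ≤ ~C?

1.000

~C = 1 − 0.378 = 0.622
~~C = 1 − 0.622 = 0.378
So the left factor is ~~C = 0.378.
So the right-hand bound is ~C = 0.622.
The residuum of the Łukasiewicz t-norm gives the supremum: min(1, 1 − 0.378 + 0.622).
1 − 0.378 + 0.622 = 1.244, so t = min(1, 1.244) = 1.000.
Check: 0.378 & 1.000 = max(0, 0.378) = 0.378 ≤ 0.622.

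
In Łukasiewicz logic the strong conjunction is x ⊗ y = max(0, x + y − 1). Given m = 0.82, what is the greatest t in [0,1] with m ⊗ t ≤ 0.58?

0.76

The residuum of the Łukasiewicz t-norm gives the supremum: min(1, 1 − 0.82 + 0.58).
1 − 0.82 + 0.58 = 0.76, so t = min(1, 0.76) = 0.76.
Check: 0.82 ⊗ 0.76 = max(0, 0.58) = 0.58 ≤ 0.58.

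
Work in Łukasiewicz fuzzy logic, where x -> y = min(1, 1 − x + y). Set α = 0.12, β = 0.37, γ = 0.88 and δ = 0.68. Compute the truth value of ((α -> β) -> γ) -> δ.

α -> β = min(1, 1 − 0.12 + 0.37) = min(1, 1.25) = 1.00
(α -> β) -> γ = min(1, 1 − 1.00 + 0.88) = min(1, 0.88) = 0.88
((α -> β) -> γ) -> δ = min(1, 1 − 0.88 + 0.68) = min(1, 0.80) = 0.80

0.80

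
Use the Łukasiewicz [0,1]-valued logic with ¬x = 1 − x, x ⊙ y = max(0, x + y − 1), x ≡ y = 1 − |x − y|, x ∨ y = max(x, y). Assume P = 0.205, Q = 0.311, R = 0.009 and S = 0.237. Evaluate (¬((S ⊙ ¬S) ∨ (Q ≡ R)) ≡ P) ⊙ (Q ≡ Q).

¬S = 1 − 0.237 = 0.763
S ⊙ ¬S = max(0, 0.237 + 0.763 − 1) = max(0, 0.000) = 0.000
Q ≡ R = 1 − |0.311 − 0.009| = 1 − 0.302 = 0.698
(S ⊙ ¬S) ∨ (Q ≡ R) = max(0.000, 0.698) = 0.698
¬((S ⊙ ¬S) ∨ (Q ≡ R)) = 1 − 0.698 = 0.302
¬((S ⊙ ¬S) ∨ (Q ≡ R)) ≡ P = 1 − |0.302 − 0.205| = 1 − 0.097 = 0.903
Q ≡ Q = 1 − |0.311 − 0.311| = 1 − 0.000 = 1.000
(¬((S ⊙ ¬S) ∨ (Q ≡ R)) ≡ P) ⊙ (Q ≡ Q) = max(0, 0.903 + 1.000 − 1) = max(0, 0.903) = 0.903

0.903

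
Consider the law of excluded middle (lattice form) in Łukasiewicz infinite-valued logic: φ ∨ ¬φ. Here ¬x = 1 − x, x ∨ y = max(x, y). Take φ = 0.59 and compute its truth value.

¬φ = 1 − 0.59 = 0.41
φ ∨ ¬φ = max(0.59, 0.41) = 0.59
(The value 0.59 < 1 shows this instance is not satisfied; not a Ł∞-tautology — its value is max(a, 1−a).)

0.59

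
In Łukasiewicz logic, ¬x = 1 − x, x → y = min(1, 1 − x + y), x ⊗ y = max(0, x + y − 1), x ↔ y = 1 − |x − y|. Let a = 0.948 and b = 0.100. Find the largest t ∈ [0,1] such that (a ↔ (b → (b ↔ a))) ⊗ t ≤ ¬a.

0.104

b ↔ a = 1 − |0.100 − 0.948| = 1 − 0.848 = 0.152
b → (b ↔ a) = min(1, 1 − 0.100 + 0.152) = min(1, 1.052) = 1.000
a ↔ (b → (b ↔ a)) = 1 − |0.948 − 1.000| = 1 − 0.052 = 0.948
So the left factor is a ↔ (b → (b ↔ a)) = 0.948.
¬a = 1 − 0.948 = 0.052
So the right-hand bound is ¬a = 0.052.
The residuum of the Łukasiewicz t-norm gives the supremum: min(1, 1 − 0.948 + 0.052).
1 − 0.948 + 0.052 = 0.104, so t = min(1, 0.104) = 0.104.
Check: 0.948 ⊗ 0.104 = max(0, 0.052) = 0.052 ≤ 0.052.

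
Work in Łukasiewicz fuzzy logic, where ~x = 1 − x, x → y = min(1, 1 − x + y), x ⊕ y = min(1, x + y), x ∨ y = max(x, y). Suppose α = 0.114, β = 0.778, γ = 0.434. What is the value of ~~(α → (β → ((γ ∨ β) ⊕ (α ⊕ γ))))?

1.000

γ ∨ β = max(0.434, 0.778) = 0.778
α ⊕ γ = min(1, 0.114 + 0.434) = min(1, 0.548) = 0.548
(γ ∨ β) ⊕ (α ⊕ γ) = min(1, 0.778 + 0.548) = min(1, 1.326) = 1.000
β → ((γ ∨ β) ⊕ (α ⊕ γ)) = min(1, 1 − 0.778 + 1.000) = min(1, 1.222) = 1.000
α → (β → ((γ ∨ β) ⊕ (α ⊕ γ))) = min(1, 1 − 0.114 + 1.000) = min(1, 1.886) = 1.000
~(α → (β → ((γ ∨ β) ⊕ (α ⊕ γ)))) = 1 − 1.000 = 0.000
~~(α → (β → ((γ ∨ β) ⊕ (α ⊕ γ)))) = 1 − 0.000 = 1.000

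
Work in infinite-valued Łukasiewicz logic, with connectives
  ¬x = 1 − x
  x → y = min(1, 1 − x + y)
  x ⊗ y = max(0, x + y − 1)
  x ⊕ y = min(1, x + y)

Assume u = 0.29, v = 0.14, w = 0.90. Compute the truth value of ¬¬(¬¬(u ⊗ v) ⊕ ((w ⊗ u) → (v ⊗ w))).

0.85

u ⊗ v = max(0, 0.29 + 0.14 − 1) = max(0, -0.57) = 0.00
¬(u ⊗ v) = 1 − 0.00 = 1.00
¬¬(u ⊗ v) = 1 − 1.00 = 0.00
w ⊗ u = max(0, 0.90 + 0.29 − 1) = max(0, 0.19) = 0.19
v ⊗ w = max(0, 0.14 + 0.90 − 1) = max(0, 0.04) = 0.04
(w ⊗ u) → (v ⊗ w) = min(1, 1 − 0.19 + 0.04) = min(1, 0.85) = 0.85
¬¬(u ⊗ v) ⊕ ((w ⊗ u) → (v ⊗ w)) = min(1, 0.00 + 0.85) = min(1, 0.85) = 0.85
¬(¬¬(u ⊗ v) ⊕ ((w ⊗ u) → (v ⊗ w))) = 1 − 0.85 = 0.15
¬¬(¬¬(u ⊗ v) ⊕ ((w ⊗ u) → (v ⊗ w))) = 1 − 0.15 = 0.85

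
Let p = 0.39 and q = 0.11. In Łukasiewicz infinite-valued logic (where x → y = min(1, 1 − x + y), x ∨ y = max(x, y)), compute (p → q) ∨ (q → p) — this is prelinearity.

p → q = min(1, 1 − 0.39 + 0.11) = min(1, 0.72) = 0.72
q → p = min(1, 1 − 0.11 + 0.39) = min(1, 1.28) = 1.00
(p → q) ∨ (q → p) = max(0.72, 1.00) = 1.00
(As expected: a Ł∞-tautology — holds in every MV-chain.)

1.00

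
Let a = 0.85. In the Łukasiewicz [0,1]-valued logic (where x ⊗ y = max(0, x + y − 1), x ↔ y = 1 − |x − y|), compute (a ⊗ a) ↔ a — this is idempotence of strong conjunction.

0.85

a ⊗ a = max(0, 0.85 + 0.85 − 1) = max(0, 0.70) = 0.70
(a ⊗ a) ↔ a = 1 − |0.70 − 0.85| = 1 − 0.15 = 0.85
(The value 0.85 < 1 shows this instance is not satisfied; fails in Ł∞ since a ⊗ a = max(0, 2a−1) ≠ a in general.)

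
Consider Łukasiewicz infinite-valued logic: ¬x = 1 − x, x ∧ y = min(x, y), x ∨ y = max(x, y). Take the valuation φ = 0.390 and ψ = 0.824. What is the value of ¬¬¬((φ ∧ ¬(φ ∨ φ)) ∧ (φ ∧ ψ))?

0.610

φ ∨ φ = max(0.390, 0.390) = 0.390
¬(φ ∨ φ) = 1 − 0.390 = 0.610
φ ∧ ¬(φ ∨ φ) = min(0.390, 0.610) = 0.390
φ ∧ ψ = min(0.390, 0.824) = 0.390
(φ ∧ ¬(φ ∨ φ)) ∧ (φ ∧ ψ) = min(0.390, 0.390) = 0.390
¬((φ ∧ ¬(φ ∨ φ)) ∧ (φ ∧ ψ)) = 1 − 0.390 = 0.610
¬¬((φ ∧ ¬(φ ∨ φ)) ∧ (φ ∧ ψ)) = 1 − 0.610 = 0.390
¬¬¬((φ ∧ ¬(φ ∨ φ)) ∧ (φ ∧ ψ)) = 1 − 0.390 = 0.610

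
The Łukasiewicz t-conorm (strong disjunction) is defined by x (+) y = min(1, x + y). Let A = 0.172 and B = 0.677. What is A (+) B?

0.849

A (+) B = min(1, 0.172 + 0.677) = min(1, 0.849) = 0.849
For comparison, the Gödel t-conorm max(x, y) would give 0.677.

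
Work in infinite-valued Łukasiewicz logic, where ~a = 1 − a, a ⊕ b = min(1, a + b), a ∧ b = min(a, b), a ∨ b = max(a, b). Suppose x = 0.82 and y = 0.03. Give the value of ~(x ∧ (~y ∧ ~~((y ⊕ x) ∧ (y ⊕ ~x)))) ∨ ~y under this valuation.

0.97

~y = 1 − 0.03 = 0.97
y ⊕ x = min(1, 0.03 + 0.82) = min(1, 0.85) = 0.85
~x = 1 − 0.82 = 0.18
y ⊕ ~x = min(1, 0.03 + 0.18) = min(1, 0.21) = 0.21
(y ⊕ x) ∧ (y ⊕ ~x) = min(0.85, 0.21) = 0.21
~((y ⊕ x) ∧ (y ⊕ ~x)) = 1 − 0.21 = 0.79
~~((y ⊕ x) ∧ (y ⊕ ~x)) = 1 − 0.79 = 0.21
~y ∧ ~~((y ⊕ x) ∧ (y ⊕ ~x)) = min(0.97, 0.21) = 0.21
x ∧ (~y ∧ ~~((y ⊕ x) ∧ (y ⊕ ~x))) = min(0.82, 0.21) = 0.21
~(x ∧ (~y ∧ ~~((y ⊕ x) ∧ (y ⊕ ~x)))) = 1 − 0.21 = 0.79
~(x ∧ (~y ∧ ~~((y ⊕ x) ∧ (y ⊕ ~x)))) ∨ ~y = max(0.79, 0.97) = 0.97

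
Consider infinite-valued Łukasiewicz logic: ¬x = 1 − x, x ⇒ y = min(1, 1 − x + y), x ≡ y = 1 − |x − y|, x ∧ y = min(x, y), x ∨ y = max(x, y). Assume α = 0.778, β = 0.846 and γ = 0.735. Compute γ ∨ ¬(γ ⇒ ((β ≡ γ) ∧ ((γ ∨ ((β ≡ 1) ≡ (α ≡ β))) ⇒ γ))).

0.735

β ≡ γ = 1 − |0.846 − 0.735| = 1 − 0.111 = 0.889
β ≡ 1 = 1 − |0.846 − 1.000| = 1 − 0.154 = 0.846
α ≡ β = 1 − |0.778 − 0.846| = 1 − 0.068 = 0.932
(β ≡ 1) ≡ (α ≡ β) = 1 − |0.846 − 0.932| = 1 − 0.086 = 0.914
γ ∨ ((β ≡ 1) ≡ (α ≡ β)) = max(0.735, 0.914) = 0.914
(γ ∨ ((β ≡ 1) ≡ (α ≡ β))) ⇒ γ = min(1, 1 − 0.914 + 0.735) = min(1, 0.821) = 0.821
(β ≡ γ) ∧ ((γ ∨ ((β ≡ 1) ≡ (α ≡ β))) ⇒ γ) = min(0.889, 0.821) = 0.821
γ ⇒ ((β ≡ γ) ∧ ((γ ∨ ((β ≡ 1) ≡ (α ≡ β))) ⇒ γ)) = min(1, 1 − 0.735 + 0.821) = min(1, 1.086) = 1.000
¬(γ ⇒ ((β ≡ γ) ∧ ((γ ∨ ((β ≡ 1) ≡ (α ≡ β))) ⇒ γ))) = 1 − 1.000 = 0.000
γ ∨ ¬(γ ⇒ ((β ≡ γ) ∧ ((γ ∨ ((β ≡ 1) ≡ (α ≡ β))) ⇒ γ))) = max(0.735, 0.000) = 0.735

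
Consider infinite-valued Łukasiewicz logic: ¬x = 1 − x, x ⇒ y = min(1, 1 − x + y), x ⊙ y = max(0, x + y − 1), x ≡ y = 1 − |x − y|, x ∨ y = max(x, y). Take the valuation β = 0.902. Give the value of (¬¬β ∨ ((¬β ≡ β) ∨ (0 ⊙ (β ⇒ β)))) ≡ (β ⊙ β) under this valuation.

¬β = 1 − 0.902 = 0.098
¬¬β = 1 − 0.098 = 0.902
¬β ≡ β = 1 − |0.098 − 0.902| = 1 − 0.804 = 0.196
β ⇒ β = min(1, 1 − 0.902 + 0.902) = min(1, 1.000) = 1.000
0 ⊙ (β ⇒ β) = max(0, 0.000 + 1.000 − 1) = max(0, 0.000) = 0.000
(¬β ≡ β) ∨ (0 ⊙ (β ⇒ β)) = max(0.196, 0.000) = 0.196
¬¬β ∨ ((¬β ≡ β) ∨ (0 ⊙ (β ⇒ β))) = max(0.902, 0.196) = 0.902
β ⊙ β = max(0, 0.902 + 0.902 − 1) = max(0, 0.804) = 0.804
(¬¬β ∨ ((¬β ≡ β) ∨ (0 ⊙ (β ⇒ β)))) ≡ (β ⊙ β) = 1 − |0.902 − 0.804| = 1 − 0.098 = 0.902

0.902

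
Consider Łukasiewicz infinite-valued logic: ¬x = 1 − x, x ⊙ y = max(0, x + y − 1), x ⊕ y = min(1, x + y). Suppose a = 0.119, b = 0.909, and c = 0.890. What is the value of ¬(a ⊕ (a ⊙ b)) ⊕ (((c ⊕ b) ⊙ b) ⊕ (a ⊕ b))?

a ⊙ b = max(0, 0.119 + 0.909 − 1) = max(0, 0.028) = 0.028
a ⊕ (a ⊙ b) = min(1, 0.119 + 0.028) = min(1, 0.147) = 0.147
¬(a ⊕ (a ⊙ b)) = 1 − 0.147 = 0.853
c ⊕ b = min(1, 0.890 + 0.909) = min(1, 1.799) = 1.000
(c ⊕ b) ⊙ b = max(0, 1.000 + 0.909 − 1) = max(0, 0.909) = 0.909
a ⊕ b = min(1, 0.119 + 0.909) = min(1, 1.028) = 1.000
((c ⊕ b) ⊙ b) ⊕ (a ⊕ b) = min(1, 0.909 + 1.000) = min(1, 1.909) = 1.000
¬(a ⊕ (a ⊙ b)) ⊕ (((c ⊕ b) ⊙ b) ⊕ (a ⊕ b)) = min(1, 0.853 + 1.000) = min(1, 1.853) = 1.000

1.000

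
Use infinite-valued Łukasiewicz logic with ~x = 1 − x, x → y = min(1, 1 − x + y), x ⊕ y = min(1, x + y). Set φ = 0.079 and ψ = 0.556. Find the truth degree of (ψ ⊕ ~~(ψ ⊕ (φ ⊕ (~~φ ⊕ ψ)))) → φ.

~φ = 1 − 0.079 = 0.921
~~φ = 1 − 0.921 = 0.079
~~φ ⊕ ψ = min(1, 0.079 + 0.556) = min(1, 0.635) = 0.635
φ ⊕ (~~φ ⊕ ψ) = min(1, 0.079 + 0.635) = min(1, 0.714) = 0.714
ψ ⊕ (φ ⊕ (~~φ ⊕ ψ)) = min(1, 0.556 + 0.714) = min(1, 1.270) = 1.000
~(ψ ⊕ (φ ⊕ (~~φ ⊕ ψ))) = 1 − 1.000 = 0.000
~~(ψ ⊕ (φ ⊕ (~~φ ⊕ ψ))) = 1 − 0.000 = 1.000
ψ ⊕ ~~(ψ ⊕ (φ ⊕ (~~φ ⊕ ψ))) = min(1, 0.556 + 1.000) = min(1, 1.556) = 1.000
(ψ ⊕ ~~(ψ ⊕ (φ ⊕ (~~φ ⊕ ψ)))) → φ = min(1, 1 − 1.000 + 0.079) = min(1, 0.079) = 0.079

0.079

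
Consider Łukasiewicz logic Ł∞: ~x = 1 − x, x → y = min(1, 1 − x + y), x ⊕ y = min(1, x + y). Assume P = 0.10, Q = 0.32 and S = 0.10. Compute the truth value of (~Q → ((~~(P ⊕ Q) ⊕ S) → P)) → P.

~Q = 1 − 0.32 = 0.68
P ⊕ Q = min(1, 0.10 + 0.32) = min(1, 0.42) = 0.42
~(P ⊕ Q) = 1 − 0.42 = 0.58
~~(P ⊕ Q) = 1 − 0.58 = 0.42
~~(P ⊕ Q) ⊕ S = min(1, 0.42 + 0.10) = min(1, 0.52) = 0.52
(~~(P ⊕ Q) ⊕ S) → P = min(1, 1 − 0.52 + 0.10) = min(1, 0.58) = 0.58
~Q → ((~~(P ⊕ Q) ⊕ S) → P) = min(1, 1 − 0.68 + 0.58) = min(1, 0.90) = 0.90
(~Q → ((~~(P ⊕ Q) ⊕ S) → P)) → P = min(1, 1 − 0.90 + 0.10) = min(1, 0.20) = 0.20

0.20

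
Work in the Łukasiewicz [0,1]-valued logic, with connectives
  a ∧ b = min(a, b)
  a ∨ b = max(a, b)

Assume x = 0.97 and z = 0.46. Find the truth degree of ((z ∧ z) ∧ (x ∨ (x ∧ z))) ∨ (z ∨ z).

0.46

z ∧ z = min(0.46, 0.46) = 0.46
x ∧ z = min(0.97, 0.46) = 0.46
x ∨ (x ∧ z) = max(0.97, 0.46) = 0.97
(z ∧ z) ∧ (x ∨ (x ∧ z)) = min(0.46, 0.97) = 0.46
z ∨ z = max(0.46, 0.46) = 0.46
((z ∧ z) ∧ (x ∨ (x ∧ z))) ∨ (z ∨ z) = max(0.46, 0.46) = 0.46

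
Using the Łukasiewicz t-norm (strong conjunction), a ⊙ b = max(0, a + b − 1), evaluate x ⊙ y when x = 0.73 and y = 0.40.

0.13

x ⊙ y = max(0, 0.73 + 0.40 − 1) = max(0, 0.13) = 0.13
For comparison, the Gödel (minimum) t-norm min(a, b) would give 0.40.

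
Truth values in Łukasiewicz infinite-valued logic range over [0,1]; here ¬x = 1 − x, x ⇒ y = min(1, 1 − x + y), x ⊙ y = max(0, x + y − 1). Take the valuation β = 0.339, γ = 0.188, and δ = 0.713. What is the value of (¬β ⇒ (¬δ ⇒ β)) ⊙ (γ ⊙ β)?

¬β = 1 − 0.339 = 0.661
¬δ = 1 − 0.713 = 0.287
¬δ ⇒ β = min(1, 1 − 0.287 + 0.339) = min(1, 1.052) = 1.000
¬β ⇒ (¬δ ⇒ β) = min(1, 1 − 0.661 + 1.000) = min(1, 1.339) = 1.000
γ ⊙ β = max(0, 0.188 + 0.339 − 1) = max(0, -0.473) = 0.000
(¬β ⇒ (¬δ ⇒ β)) ⊙ (γ ⊙ β) = max(0, 1.000 + 0.000 − 1) = max(0, 0.000) = 0.000

0.000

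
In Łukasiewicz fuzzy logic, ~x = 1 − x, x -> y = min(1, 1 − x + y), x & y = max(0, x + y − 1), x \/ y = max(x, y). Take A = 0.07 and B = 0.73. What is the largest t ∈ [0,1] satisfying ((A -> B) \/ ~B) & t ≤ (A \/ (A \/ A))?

0.07

A -> B = min(1, 1 − 0.07 + 0.73) = min(1, 1.66) = 1.00
~B = 1 − 0.73 = 0.27
(A -> B) \/ ~B = max(1.00, 0.27) = 1.00
So the left factor is (A -> B) \/ ~B = 1.00.
A \/ A = max(0.07, 0.07) = 0.07
A \/ (A \/ A) = max(0.07, 0.07) = 0.07
So the right-hand bound is A \/ (A \/ A) = 0.07.
The residuum of the Łukasiewicz t-norm gives the supremum: min(1, 1 − 1.00 + 0.07).
1 − 1.00 + 0.07 = 0.07, so t = min(1, 0.07) = 0.07.
Check: 1.00 & 0.07 = max(0, 0.07) = 0.07 ≤ 0.07.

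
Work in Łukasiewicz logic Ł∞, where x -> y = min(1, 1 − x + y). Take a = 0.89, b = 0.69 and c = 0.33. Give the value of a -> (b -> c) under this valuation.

0.75

b -> c = min(1, 1 − 0.69 + 0.33) = min(1, 0.64) = 0.64
a -> (b -> c) = min(1, 1 − 0.89 + 0.64) = min(1, 0.75) = 0.75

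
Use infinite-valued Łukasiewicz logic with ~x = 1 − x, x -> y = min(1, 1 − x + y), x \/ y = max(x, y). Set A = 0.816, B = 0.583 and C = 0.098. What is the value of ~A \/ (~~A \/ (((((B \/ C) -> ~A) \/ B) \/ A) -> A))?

~A = 1 − 0.816 = 0.184
~~A = 1 − 0.184 = 0.816
B \/ C = max(0.583, 0.098) = 0.583
(B \/ C) -> ~A = min(1, 1 − 0.583 + 0.184) = min(1, 0.601) = 0.601
((B \/ C) -> ~A) \/ B = max(0.601, 0.583) = 0.601
(((B \/ C) -> ~A) \/ B) \/ A = max(0.601, 0.816) = 0.816
((((B \/ C) -> ~A) \/ B) \/ A) -> A = min(1, 1 − 0.816 + 0.816) = min(1, 1.000) = 1.000
~~A \/ (((((B \/ C) -> ~A) \/ B) \/ A) -> A) = max(0.816, 1.000) = 1.000
~A \/ (~~A \/ (((((B \/ C) -> ~A) \/ B) \/ A) -> A)) = max(0.184, 1.000) = 1.000

1.000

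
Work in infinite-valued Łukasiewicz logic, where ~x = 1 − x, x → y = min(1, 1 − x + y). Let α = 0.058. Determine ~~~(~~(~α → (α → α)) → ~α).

0.058

~α = 1 − 0.058 = 0.942
α → α = min(1, 1 − 0.058 + 0.058) = min(1, 1.000) = 1.000
~α → (α → α) = min(1, 1 − 0.942 + 1.000) = min(1, 1.058) = 1.000
~(~α → (α → α)) = 1 − 1.000 = 0.000
~~(~α → (α → α)) = 1 − 0.000 = 1.000
~~(~α → (α → α)) → ~α = min(1, 1 − 1.000 + 0.942) = min(1, 0.942) = 0.942
~(~~(~α → (α → α)) → ~α) = 1 − 0.942 = 0.058
~~(~~(~α → (α → α)) → ~α) = 1 − 0.058 = 0.942
~~~(~~(~α → (α → α)) → ~α) = 1 − 0.942 = 0.058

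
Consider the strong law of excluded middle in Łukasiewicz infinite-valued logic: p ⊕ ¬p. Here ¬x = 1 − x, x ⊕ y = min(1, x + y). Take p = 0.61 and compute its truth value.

1.00

¬p = 1 − 0.61 = 0.39
p ⊕ ¬p = min(1, 0.61 + 0.39) = min(1, 1.00) = 1.00
(As expected: always 1 in Ł∞ since a ⊕ (1−a) = 1.)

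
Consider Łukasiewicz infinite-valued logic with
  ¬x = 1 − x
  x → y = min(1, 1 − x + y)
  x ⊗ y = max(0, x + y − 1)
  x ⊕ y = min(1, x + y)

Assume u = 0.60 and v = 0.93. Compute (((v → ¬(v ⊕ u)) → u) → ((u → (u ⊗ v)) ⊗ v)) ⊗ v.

0.79

v ⊕ u = min(1, 0.93 + 0.60) = min(1, 1.53) = 1.00
¬(v ⊕ u) = 1 − 1.00 = 0.00
v → ¬(v ⊕ u) = min(1, 1 − 0.93 + 0.00) = min(1, 0.07) = 0.07
(v → ¬(v ⊕ u)) → u = min(1, 1 − 0.07 + 0.60) = min(1, 1.53) = 1.00
u ⊗ v = max(0, 0.60 + 0.93 − 1) = max(0, 0.53) = 0.53
u → (u ⊗ v) = min(1, 1 − 0.60 + 0.53) = min(1, 0.93) = 0.93
(u → (u ⊗ v)) ⊗ v = max(0, 0.93 + 0.93 − 1) = max(0, 0.86) = 0.86
((v → ¬(v ⊕ u)) → u) → ((u → (u ⊗ v)) ⊗ v) = min(1, 1 − 1.00 + 0.86) = min(1, 0.86) = 0.86
(((v → ¬(v ⊕ u)) → u) → ((u → (u ⊗ v)) ⊗ v)) ⊗ v = max(0, 0.86 + 0.93 − 1) = max(0, 0.79) = 0.79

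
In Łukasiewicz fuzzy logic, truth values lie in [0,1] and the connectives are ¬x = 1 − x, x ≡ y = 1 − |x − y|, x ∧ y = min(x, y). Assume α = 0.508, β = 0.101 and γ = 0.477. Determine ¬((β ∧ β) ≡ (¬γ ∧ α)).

0.407

β ∧ β = min(0.101, 0.101) = 0.101
¬γ = 1 − 0.477 = 0.523
¬γ ∧ α = min(0.523, 0.508) = 0.508
(β ∧ β) ≡ (¬γ ∧ α) = 1 − |0.101 − 0.508| = 1 − 0.407 = 0.593
¬((β ∧ β) ≡ (¬γ ∧ α)) = 1 − 0.593 = 0.407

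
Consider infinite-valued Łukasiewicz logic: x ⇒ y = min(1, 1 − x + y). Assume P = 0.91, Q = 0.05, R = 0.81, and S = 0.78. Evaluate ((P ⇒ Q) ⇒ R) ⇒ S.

0.78

P ⇒ Q = min(1, 1 − 0.91 + 0.05) = min(1, 0.14) = 0.14
(P ⇒ Q) ⇒ R = min(1, 1 − 0.14 + 0.81) = min(1, 1.67) = 1.00
((P ⇒ Q) ⇒ R) ⇒ S = min(1, 1 − 1.00 + 0.78) = min(1, 0.78) = 0.78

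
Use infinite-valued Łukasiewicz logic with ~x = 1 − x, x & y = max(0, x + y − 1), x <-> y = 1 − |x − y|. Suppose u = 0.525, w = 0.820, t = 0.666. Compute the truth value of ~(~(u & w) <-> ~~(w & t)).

u & w = max(0, 0.525 + 0.820 − 1) = max(0, 0.345) = 0.345
~(u & w) = 1 − 0.345 = 0.655
w & t = max(0, 0.820 + 0.666 − 1) = max(0, 0.486) = 0.486
~(w & t) = 1 − 0.486 = 0.514
~~(w & t) = 1 − 0.514 = 0.486
~(u & w) <-> ~~(w & t) = 1 − |0.655 − 0.486| = 1 − 0.169 = 0.831
~(~(u & w) <-> ~~(w & t)) = 1 − 0.831 = 0.169

0.169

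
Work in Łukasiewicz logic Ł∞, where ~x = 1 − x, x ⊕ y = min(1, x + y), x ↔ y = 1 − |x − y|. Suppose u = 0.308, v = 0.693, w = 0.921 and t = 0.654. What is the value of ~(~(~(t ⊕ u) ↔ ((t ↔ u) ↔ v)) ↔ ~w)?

t ⊕ u = min(1, 0.654 + 0.308) = min(1, 0.962) = 0.962
~(t ⊕ u) = 1 − 0.962 = 0.038
t ↔ u = 1 − |0.654 − 0.308| = 1 − 0.346 = 0.654
(t ↔ u) ↔ v = 1 − |0.654 − 0.693| = 1 − 0.039 = 0.961
~(t ⊕ u) ↔ ((t ↔ u) ↔ v) = 1 − |0.038 − 0.961| = 1 − 0.923 = 0.077
~(~(t ⊕ u) ↔ ((t ↔ u) ↔ v)) = 1 − 0.077 = 0.923
~w = 1 − 0.921 = 0.079
~(~(t ⊕ u) ↔ ((t ↔ u) ↔ v)) ↔ ~w = 1 − |0.923 − 0.079| = 1 − 0.844 = 0.156
~(~(~(t ⊕ u) ↔ ((t ↔ u) ↔ v)) ↔ ~w) = 1 − 0.156 = 0.844

0.844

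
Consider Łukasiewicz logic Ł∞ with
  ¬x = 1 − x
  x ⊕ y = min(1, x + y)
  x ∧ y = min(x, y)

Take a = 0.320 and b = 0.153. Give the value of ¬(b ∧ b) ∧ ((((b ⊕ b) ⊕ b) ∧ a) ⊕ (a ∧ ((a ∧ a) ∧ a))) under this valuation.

0.640

b ∧ b = min(0.153, 0.153) = 0.153
¬(b ∧ b) = 1 − 0.153 = 0.847
b ⊕ b = min(1, 0.153 + 0.153) = min(1, 0.306) = 0.306
(b ⊕ b) ⊕ b = min(1, 0.306 + 0.153) = min(1, 0.459) = 0.459
((b ⊕ b) ⊕ b) ∧ a = min(0.459, 0.320) = 0.320
a ∧ a = min(0.320, 0.320) = 0.320
(a ∧ a) ∧ a = min(0.320, 0.320) = 0.320
a ∧ ((a ∧ a) ∧ a) = min(0.320, 0.320) = 0.320
(((b ⊕ b) ⊕ b) ∧ a) ⊕ (a ∧ ((a ∧ a) ∧ a)) = min(1, 0.320 + 0.320) = min(1, 0.640) = 0.640
¬(b ∧ b) ∧ ((((b ⊕ b) ⊕ b) ∧ a) ⊕ (a ∧ ((a ∧ a) ∧ a))) = min(0.847, 0.640) = 0.640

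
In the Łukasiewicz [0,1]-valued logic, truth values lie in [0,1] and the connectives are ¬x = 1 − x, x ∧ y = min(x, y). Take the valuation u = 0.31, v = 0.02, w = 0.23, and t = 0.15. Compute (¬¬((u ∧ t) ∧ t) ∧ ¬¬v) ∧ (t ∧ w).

u ∧ t = min(0.31, 0.15) = 0.15
(u ∧ t) ∧ t = min(0.15, 0.15) = 0.15
¬((u ∧ t) ∧ t) = 1 − 0.15 = 0.85
¬¬((u ∧ t) ∧ t) = 1 − 0.85 = 0.15
¬v = 1 − 0.02 = 0.98
¬¬v = 1 − 0.98 = 0.02
¬¬((u ∧ t) ∧ t) ∧ ¬¬v = min(0.15, 0.02) = 0.02
t ∧ w = min(0.15, 0.23) = 0.15
(¬¬((u ∧ t) ∧ t) ∧ ¬¬v) ∧ (t ∧ w) = min(0.02, 0.15) = 0.02

0.02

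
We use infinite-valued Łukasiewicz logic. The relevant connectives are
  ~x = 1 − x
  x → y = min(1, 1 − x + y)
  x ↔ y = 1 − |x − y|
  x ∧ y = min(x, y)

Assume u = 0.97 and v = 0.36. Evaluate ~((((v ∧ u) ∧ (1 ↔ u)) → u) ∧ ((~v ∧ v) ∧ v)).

0.64

v ∧ u = min(0.36, 0.97) = 0.36
1 ↔ u = 1 − |1.00 − 0.97| = 1 − 0.03 = 0.97
(v ∧ u) ∧ (1 ↔ u) = min(0.36, 0.97) = 0.36
((v ∧ u) ∧ (1 ↔ u)) → u = min(1, 1 − 0.36 + 0.97) = min(1, 1.61) = 1.00
~v = 1 − 0.36 = 0.64
~v ∧ v = min(0.64, 0.36) = 0.36
(~v ∧ v) ∧ v = min(0.36, 0.36) = 0.36
(((v ∧ u) ∧ (1 ↔ u)) → u) ∧ ((~v ∧ v) ∧ v) = min(1.00, 0.36) = 0.36
~((((v ∧ u) ∧ (1 ↔ u)) → u) ∧ ((~v ∧ v) ∧ v)) = 1 − 0.36 = 0.64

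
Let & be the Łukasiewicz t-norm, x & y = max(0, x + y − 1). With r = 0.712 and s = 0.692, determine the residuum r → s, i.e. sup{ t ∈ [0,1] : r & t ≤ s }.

0.980

The residuum of the Łukasiewicz t-norm gives the supremum: min(1, 1 − 0.712 + 0.692).
1 − 0.712 + 0.692 = 0.980, so t = min(1, 0.980) = 0.980.
Check: 0.712 & 0.980 = max(0, 0.692) = 0.692 ≤ 0.692.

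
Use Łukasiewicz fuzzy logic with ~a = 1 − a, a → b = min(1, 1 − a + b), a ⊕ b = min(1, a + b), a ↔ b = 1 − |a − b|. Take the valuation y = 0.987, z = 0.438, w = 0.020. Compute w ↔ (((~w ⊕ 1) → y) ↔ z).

0.569

~w = 1 − 0.020 = 0.980
~w ⊕ 1 = min(1, 0.980 + 1.000) = min(1, 1.980) = 1.000
(~w ⊕ 1) → y = min(1, 1 − 1.000 + 0.987) = min(1, 0.987) = 0.987
((~w ⊕ 1) → y) ↔ z = 1 − |0.987 − 0.438| = 1 − 0.549 = 0.451
w ↔ (((~w ⊕ 1) → y) ↔ z) = 1 − |0.020 − 0.451| = 1 − 0.431 = 0.569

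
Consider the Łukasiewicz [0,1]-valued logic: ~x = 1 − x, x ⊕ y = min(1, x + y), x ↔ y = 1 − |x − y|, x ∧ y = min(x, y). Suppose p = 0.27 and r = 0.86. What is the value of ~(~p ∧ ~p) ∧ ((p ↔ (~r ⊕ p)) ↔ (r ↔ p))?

0.27

~p = 1 − 0.27 = 0.73
~p ∧ ~p = min(0.73, 0.73) = 0.73
~(~p ∧ ~p) = 1 − 0.73 = 0.27
~r = 1 − 0.86 = 0.14
~r ⊕ p = min(1, 0.14 + 0.27) = min(1, 0.41) = 0.41
p ↔ (~r ⊕ p) = 1 − |0.27 − 0.41| = 1 − 0.14 = 0.86
r ↔ p = 1 − |0.86 − 0.27| = 1 − 0.59 = 0.41
(p ↔ (~r ⊕ p)) ↔ (r ↔ p) = 1 − |0.86 − 0.41| = 1 − 0.45 = 0.55
~(~p ∧ ~p) ∧ ((p ↔ (~r ⊕ p)) ↔ (r ↔ p)) = min(0.27, 0.55) = 0.27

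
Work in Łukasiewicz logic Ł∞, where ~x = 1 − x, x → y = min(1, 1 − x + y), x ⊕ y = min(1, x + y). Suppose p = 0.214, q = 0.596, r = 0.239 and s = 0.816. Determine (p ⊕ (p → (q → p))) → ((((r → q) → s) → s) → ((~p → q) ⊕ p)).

q → p = min(1, 1 − 0.596 + 0.214) = min(1, 0.618) = 0.618
p → (q → p) = min(1, 1 − 0.214 + 0.618) = min(1, 1.404) = 1.000
p ⊕ (p → (q → p)) = min(1, 0.214 + 1.000) = min(1, 1.214) = 1.000
r → q = min(1, 1 − 0.239 + 0.596) = min(1, 1.357) = 1.000
(r → q) → s = min(1, 1 − 1.000 + 0.816) = min(1, 0.816) = 0.816
((r → q) → s) → s = min(1, 1 − 0.816 + 0.816) = min(1, 1.000) = 1.000
~p = 1 − 0.214 = 0.786
~p → q = min(1, 1 − 0.786 + 0.596) = min(1, 0.810) = 0.810
(~p → q) ⊕ p = min(1, 0.810 + 0.214) = min(1, 1.024) = 1.000
(((r → q) → s) → s) → ((~p → q) ⊕ p) = min(1, 1 − 1.000 + 1.000) = min(1, 1.000) = 1.000
(p ⊕ (p → (q → p))) → ((((r → q) → s) → s) → ((~p → q) ⊕ p)) = min(1, 1 − 1.000 + 1.000) = min(1, 1.000) = 1.000

1.000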